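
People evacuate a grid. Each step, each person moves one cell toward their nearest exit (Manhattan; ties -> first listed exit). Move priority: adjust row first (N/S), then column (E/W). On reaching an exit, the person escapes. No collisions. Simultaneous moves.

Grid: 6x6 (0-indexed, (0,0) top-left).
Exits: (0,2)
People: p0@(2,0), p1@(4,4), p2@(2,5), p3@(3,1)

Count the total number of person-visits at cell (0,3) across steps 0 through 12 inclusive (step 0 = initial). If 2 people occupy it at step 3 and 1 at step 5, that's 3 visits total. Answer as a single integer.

Answer: 2

Derivation:
Step 0: p0@(2,0) p1@(4,4) p2@(2,5) p3@(3,1) -> at (0,3): 0 [-], cum=0
Step 1: p0@(1,0) p1@(3,4) p2@(1,5) p3@(2,1) -> at (0,3): 0 [-], cum=0
Step 2: p0@(0,0) p1@(2,4) p2@(0,5) p3@(1,1) -> at (0,3): 0 [-], cum=0
Step 3: p0@(0,1) p1@(1,4) p2@(0,4) p3@(0,1) -> at (0,3): 0 [-], cum=0
Step 4: p0@ESC p1@(0,4) p2@(0,3) p3@ESC -> at (0,3): 1 [p2], cum=1
Step 5: p0@ESC p1@(0,3) p2@ESC p3@ESC -> at (0,3): 1 [p1], cum=2
Step 6: p0@ESC p1@ESC p2@ESC p3@ESC -> at (0,3): 0 [-], cum=2
Total visits = 2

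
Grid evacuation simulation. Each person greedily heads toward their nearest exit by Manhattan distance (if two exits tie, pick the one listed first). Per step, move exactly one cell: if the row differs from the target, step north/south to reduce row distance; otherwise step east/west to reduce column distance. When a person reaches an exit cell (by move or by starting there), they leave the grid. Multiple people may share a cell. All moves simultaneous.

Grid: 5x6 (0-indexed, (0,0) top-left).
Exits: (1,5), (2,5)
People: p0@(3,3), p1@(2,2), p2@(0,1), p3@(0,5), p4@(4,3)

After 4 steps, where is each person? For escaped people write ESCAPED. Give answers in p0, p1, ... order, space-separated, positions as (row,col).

Step 1: p0:(3,3)->(2,3) | p1:(2,2)->(2,3) | p2:(0,1)->(1,1) | p3:(0,5)->(1,5)->EXIT | p4:(4,3)->(3,3)
Step 2: p0:(2,3)->(2,4) | p1:(2,3)->(2,4) | p2:(1,1)->(1,2) | p3:escaped | p4:(3,3)->(2,3)
Step 3: p0:(2,4)->(2,5)->EXIT | p1:(2,4)->(2,5)->EXIT | p2:(1,2)->(1,3) | p3:escaped | p4:(2,3)->(2,4)
Step 4: p0:escaped | p1:escaped | p2:(1,3)->(1,4) | p3:escaped | p4:(2,4)->(2,5)->EXIT

ESCAPED ESCAPED (1,4) ESCAPED ESCAPED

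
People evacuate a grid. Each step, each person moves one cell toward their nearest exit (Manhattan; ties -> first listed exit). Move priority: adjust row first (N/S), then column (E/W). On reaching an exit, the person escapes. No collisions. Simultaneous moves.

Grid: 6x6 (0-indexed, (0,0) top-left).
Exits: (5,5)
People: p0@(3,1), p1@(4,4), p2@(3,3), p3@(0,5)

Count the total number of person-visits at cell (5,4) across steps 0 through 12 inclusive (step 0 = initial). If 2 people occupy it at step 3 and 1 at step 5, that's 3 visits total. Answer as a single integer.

Step 0: p0@(3,1) p1@(4,4) p2@(3,3) p3@(0,5) -> at (5,4): 0 [-], cum=0
Step 1: p0@(4,1) p1@(5,4) p2@(4,3) p3@(1,5) -> at (5,4): 1 [p1], cum=1
Step 2: p0@(5,1) p1@ESC p2@(5,3) p3@(2,5) -> at (5,4): 0 [-], cum=1
Step 3: p0@(5,2) p1@ESC p2@(5,4) p3@(3,5) -> at (5,4): 1 [p2], cum=2
Step 4: p0@(5,3) p1@ESC p2@ESC p3@(4,5) -> at (5,4): 0 [-], cum=2
Step 5: p0@(5,4) p1@ESC p2@ESC p3@ESC -> at (5,4): 1 [p0], cum=3
Step 6: p0@ESC p1@ESC p2@ESC p3@ESC -> at (5,4): 0 [-], cum=3
Total visits = 3

Answer: 3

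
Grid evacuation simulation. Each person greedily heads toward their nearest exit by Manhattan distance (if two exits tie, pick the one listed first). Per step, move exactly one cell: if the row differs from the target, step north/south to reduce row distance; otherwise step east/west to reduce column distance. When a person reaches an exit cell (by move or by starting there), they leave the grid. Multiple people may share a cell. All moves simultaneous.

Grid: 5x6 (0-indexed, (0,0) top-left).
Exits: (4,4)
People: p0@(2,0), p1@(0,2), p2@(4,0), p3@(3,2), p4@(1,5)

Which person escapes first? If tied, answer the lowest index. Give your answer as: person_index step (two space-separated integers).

Step 1: p0:(2,0)->(3,0) | p1:(0,2)->(1,2) | p2:(4,0)->(4,1) | p3:(3,2)->(4,2) | p4:(1,5)->(2,5)
Step 2: p0:(3,0)->(4,0) | p1:(1,2)->(2,2) | p2:(4,1)->(4,2) | p3:(4,2)->(4,3) | p4:(2,5)->(3,5)
Step 3: p0:(4,0)->(4,1) | p1:(2,2)->(3,2) | p2:(4,2)->(4,3) | p3:(4,3)->(4,4)->EXIT | p4:(3,5)->(4,5)
Step 4: p0:(4,1)->(4,2) | p1:(3,2)->(4,2) | p2:(4,3)->(4,4)->EXIT | p3:escaped | p4:(4,5)->(4,4)->EXIT
Step 5: p0:(4,2)->(4,3) | p1:(4,2)->(4,3) | p2:escaped | p3:escaped | p4:escaped
Step 6: p0:(4,3)->(4,4)->EXIT | p1:(4,3)->(4,4)->EXIT | p2:escaped | p3:escaped | p4:escaped
Exit steps: [6, 6, 4, 3, 4]
First to escape: p3 at step 3

Answer: 3 3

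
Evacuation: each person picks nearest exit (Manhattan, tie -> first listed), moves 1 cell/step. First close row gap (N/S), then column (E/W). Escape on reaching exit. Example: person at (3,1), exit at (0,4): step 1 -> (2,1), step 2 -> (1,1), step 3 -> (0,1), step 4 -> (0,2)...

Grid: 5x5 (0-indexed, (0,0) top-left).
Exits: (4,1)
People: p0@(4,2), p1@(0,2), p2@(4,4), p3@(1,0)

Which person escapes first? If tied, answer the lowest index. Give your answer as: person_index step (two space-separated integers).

Answer: 0 1

Derivation:
Step 1: p0:(4,2)->(4,1)->EXIT | p1:(0,2)->(1,2) | p2:(4,4)->(4,3) | p3:(1,0)->(2,0)
Step 2: p0:escaped | p1:(1,2)->(2,2) | p2:(4,3)->(4,2) | p3:(2,0)->(3,0)
Step 3: p0:escaped | p1:(2,2)->(3,2) | p2:(4,2)->(4,1)->EXIT | p3:(3,0)->(4,0)
Step 4: p0:escaped | p1:(3,2)->(4,2) | p2:escaped | p3:(4,0)->(4,1)->EXIT
Step 5: p0:escaped | p1:(4,2)->(4,1)->EXIT | p2:escaped | p3:escaped
Exit steps: [1, 5, 3, 4]
First to escape: p0 at step 1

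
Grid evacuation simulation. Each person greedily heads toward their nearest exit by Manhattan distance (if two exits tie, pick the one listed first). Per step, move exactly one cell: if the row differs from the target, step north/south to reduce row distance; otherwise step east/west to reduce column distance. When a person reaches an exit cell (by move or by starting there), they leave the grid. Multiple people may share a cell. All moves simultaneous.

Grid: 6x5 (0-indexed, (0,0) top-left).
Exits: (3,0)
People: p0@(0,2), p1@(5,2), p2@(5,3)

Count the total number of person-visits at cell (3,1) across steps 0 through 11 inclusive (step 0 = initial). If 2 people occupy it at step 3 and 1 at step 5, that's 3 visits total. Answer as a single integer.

Answer: 3

Derivation:
Step 0: p0@(0,2) p1@(5,2) p2@(5,3) -> at (3,1): 0 [-], cum=0
Step 1: p0@(1,2) p1@(4,2) p2@(4,3) -> at (3,1): 0 [-], cum=0
Step 2: p0@(2,2) p1@(3,2) p2@(3,3) -> at (3,1): 0 [-], cum=0
Step 3: p0@(3,2) p1@(3,1) p2@(3,2) -> at (3,1): 1 [p1], cum=1
Step 4: p0@(3,1) p1@ESC p2@(3,1) -> at (3,1): 2 [p0,p2], cum=3
Step 5: p0@ESC p1@ESC p2@ESC -> at (3,1): 0 [-], cum=3
Total visits = 3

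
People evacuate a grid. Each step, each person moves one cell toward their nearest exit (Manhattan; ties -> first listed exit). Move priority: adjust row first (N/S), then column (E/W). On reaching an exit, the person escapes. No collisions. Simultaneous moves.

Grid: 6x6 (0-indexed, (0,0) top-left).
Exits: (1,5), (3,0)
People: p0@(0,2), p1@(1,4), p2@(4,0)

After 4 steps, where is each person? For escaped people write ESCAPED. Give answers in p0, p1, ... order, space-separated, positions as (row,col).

Step 1: p0:(0,2)->(1,2) | p1:(1,4)->(1,5)->EXIT | p2:(4,0)->(3,0)->EXIT
Step 2: p0:(1,2)->(1,3) | p1:escaped | p2:escaped
Step 3: p0:(1,3)->(1,4) | p1:escaped | p2:escaped
Step 4: p0:(1,4)->(1,5)->EXIT | p1:escaped | p2:escaped

ESCAPED ESCAPED ESCAPED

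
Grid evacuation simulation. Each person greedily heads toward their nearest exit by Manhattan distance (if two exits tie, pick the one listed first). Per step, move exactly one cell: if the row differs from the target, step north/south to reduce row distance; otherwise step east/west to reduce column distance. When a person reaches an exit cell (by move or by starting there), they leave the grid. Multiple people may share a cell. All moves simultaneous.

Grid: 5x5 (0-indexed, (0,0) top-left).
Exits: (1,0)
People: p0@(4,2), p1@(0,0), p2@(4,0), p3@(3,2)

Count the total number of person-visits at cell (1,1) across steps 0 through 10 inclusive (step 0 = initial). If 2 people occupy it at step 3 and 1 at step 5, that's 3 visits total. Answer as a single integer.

Step 0: p0@(4,2) p1@(0,0) p2@(4,0) p3@(3,2) -> at (1,1): 0 [-], cum=0
Step 1: p0@(3,2) p1@ESC p2@(3,0) p3@(2,2) -> at (1,1): 0 [-], cum=0
Step 2: p0@(2,2) p1@ESC p2@(2,0) p3@(1,2) -> at (1,1): 0 [-], cum=0
Step 3: p0@(1,2) p1@ESC p2@ESC p3@(1,1) -> at (1,1): 1 [p3], cum=1
Step 4: p0@(1,1) p1@ESC p2@ESC p3@ESC -> at (1,1): 1 [p0], cum=2
Step 5: p0@ESC p1@ESC p2@ESC p3@ESC -> at (1,1): 0 [-], cum=2
Total visits = 2

Answer: 2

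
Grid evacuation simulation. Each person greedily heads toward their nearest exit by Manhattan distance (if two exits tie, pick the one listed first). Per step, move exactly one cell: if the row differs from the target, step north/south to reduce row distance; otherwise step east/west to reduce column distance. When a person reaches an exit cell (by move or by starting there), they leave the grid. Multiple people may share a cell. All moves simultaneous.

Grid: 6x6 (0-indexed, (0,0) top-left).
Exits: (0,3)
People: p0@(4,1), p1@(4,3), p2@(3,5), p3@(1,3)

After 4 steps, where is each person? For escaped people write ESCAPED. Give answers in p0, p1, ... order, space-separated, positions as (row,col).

Step 1: p0:(4,1)->(3,1) | p1:(4,3)->(3,3) | p2:(3,5)->(2,5) | p3:(1,3)->(0,3)->EXIT
Step 2: p0:(3,1)->(2,1) | p1:(3,3)->(2,3) | p2:(2,5)->(1,5) | p3:escaped
Step 3: p0:(2,1)->(1,1) | p1:(2,3)->(1,3) | p2:(1,5)->(0,5) | p3:escaped
Step 4: p0:(1,1)->(0,1) | p1:(1,3)->(0,3)->EXIT | p2:(0,5)->(0,4) | p3:escaped

(0,1) ESCAPED (0,4) ESCAPED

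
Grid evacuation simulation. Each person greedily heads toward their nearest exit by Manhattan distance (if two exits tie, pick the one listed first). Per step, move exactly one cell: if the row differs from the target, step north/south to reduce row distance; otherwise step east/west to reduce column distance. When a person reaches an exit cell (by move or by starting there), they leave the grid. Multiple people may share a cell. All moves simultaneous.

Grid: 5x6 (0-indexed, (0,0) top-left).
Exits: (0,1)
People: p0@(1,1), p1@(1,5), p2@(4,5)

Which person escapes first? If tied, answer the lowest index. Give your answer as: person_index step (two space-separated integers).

Step 1: p0:(1,1)->(0,1)->EXIT | p1:(1,5)->(0,5) | p2:(4,5)->(3,5)
Step 2: p0:escaped | p1:(0,5)->(0,4) | p2:(3,5)->(2,5)
Step 3: p0:escaped | p1:(0,4)->(0,3) | p2:(2,5)->(1,5)
Step 4: p0:escaped | p1:(0,3)->(0,2) | p2:(1,5)->(0,5)
Step 5: p0:escaped | p1:(0,2)->(0,1)->EXIT | p2:(0,5)->(0,4)
Step 6: p0:escaped | p1:escaped | p2:(0,4)->(0,3)
Step 7: p0:escaped | p1:escaped | p2:(0,3)->(0,2)
Step 8: p0:escaped | p1:escaped | p2:(0,2)->(0,1)->EXIT
Exit steps: [1, 5, 8]
First to escape: p0 at step 1

Answer: 0 1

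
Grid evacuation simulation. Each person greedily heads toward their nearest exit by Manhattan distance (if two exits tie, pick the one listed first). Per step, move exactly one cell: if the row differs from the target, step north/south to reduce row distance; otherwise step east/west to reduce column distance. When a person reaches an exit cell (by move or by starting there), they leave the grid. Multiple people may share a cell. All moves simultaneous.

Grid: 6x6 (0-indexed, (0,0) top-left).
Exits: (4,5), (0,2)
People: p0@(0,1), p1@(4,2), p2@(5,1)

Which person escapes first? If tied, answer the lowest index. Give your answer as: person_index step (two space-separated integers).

Step 1: p0:(0,1)->(0,2)->EXIT | p1:(4,2)->(4,3) | p2:(5,1)->(4,1)
Step 2: p0:escaped | p1:(4,3)->(4,4) | p2:(4,1)->(4,2)
Step 3: p0:escaped | p1:(4,4)->(4,5)->EXIT | p2:(4,2)->(4,3)
Step 4: p0:escaped | p1:escaped | p2:(4,3)->(4,4)
Step 5: p0:escaped | p1:escaped | p2:(4,4)->(4,5)->EXIT
Exit steps: [1, 3, 5]
First to escape: p0 at step 1

Answer: 0 1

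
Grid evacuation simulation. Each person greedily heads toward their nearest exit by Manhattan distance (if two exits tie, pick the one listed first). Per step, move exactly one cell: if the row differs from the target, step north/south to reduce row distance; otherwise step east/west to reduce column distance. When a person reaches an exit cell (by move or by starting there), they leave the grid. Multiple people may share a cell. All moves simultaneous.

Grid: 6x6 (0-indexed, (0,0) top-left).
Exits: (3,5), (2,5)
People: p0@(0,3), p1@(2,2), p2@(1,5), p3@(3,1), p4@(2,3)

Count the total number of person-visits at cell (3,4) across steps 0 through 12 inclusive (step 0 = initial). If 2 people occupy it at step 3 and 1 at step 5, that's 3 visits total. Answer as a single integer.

Step 0: p0@(0,3) p1@(2,2) p2@(1,5) p3@(3,1) p4@(2,3) -> at (3,4): 0 [-], cum=0
Step 1: p0@(1,3) p1@(2,3) p2@ESC p3@(3,2) p4@(2,4) -> at (3,4): 0 [-], cum=0
Step 2: p0@(2,3) p1@(2,4) p2@ESC p3@(3,3) p4@ESC -> at (3,4): 0 [-], cum=0
Step 3: p0@(2,4) p1@ESC p2@ESC p3@(3,4) p4@ESC -> at (3,4): 1 [p3], cum=1
Step 4: p0@ESC p1@ESC p2@ESC p3@ESC p4@ESC -> at (3,4): 0 [-], cum=1
Total visits = 1

Answer: 1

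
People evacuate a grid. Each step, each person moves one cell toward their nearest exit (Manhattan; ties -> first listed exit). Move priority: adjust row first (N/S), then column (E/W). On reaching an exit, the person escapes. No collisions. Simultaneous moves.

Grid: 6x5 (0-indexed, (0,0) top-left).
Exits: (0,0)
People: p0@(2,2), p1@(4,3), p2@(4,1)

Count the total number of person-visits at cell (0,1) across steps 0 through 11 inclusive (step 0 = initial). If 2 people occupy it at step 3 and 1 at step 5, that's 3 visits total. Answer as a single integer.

Answer: 3

Derivation:
Step 0: p0@(2,2) p1@(4,3) p2@(4,1) -> at (0,1): 0 [-], cum=0
Step 1: p0@(1,2) p1@(3,3) p2@(3,1) -> at (0,1): 0 [-], cum=0
Step 2: p0@(0,2) p1@(2,3) p2@(2,1) -> at (0,1): 0 [-], cum=0
Step 3: p0@(0,1) p1@(1,3) p2@(1,1) -> at (0,1): 1 [p0], cum=1
Step 4: p0@ESC p1@(0,3) p2@(0,1) -> at (0,1): 1 [p2], cum=2
Step 5: p0@ESC p1@(0,2) p2@ESC -> at (0,1): 0 [-], cum=2
Step 6: p0@ESC p1@(0,1) p2@ESC -> at (0,1): 1 [p1], cum=3
Step 7: p0@ESC p1@ESC p2@ESC -> at (0,1): 0 [-], cum=3
Total visits = 3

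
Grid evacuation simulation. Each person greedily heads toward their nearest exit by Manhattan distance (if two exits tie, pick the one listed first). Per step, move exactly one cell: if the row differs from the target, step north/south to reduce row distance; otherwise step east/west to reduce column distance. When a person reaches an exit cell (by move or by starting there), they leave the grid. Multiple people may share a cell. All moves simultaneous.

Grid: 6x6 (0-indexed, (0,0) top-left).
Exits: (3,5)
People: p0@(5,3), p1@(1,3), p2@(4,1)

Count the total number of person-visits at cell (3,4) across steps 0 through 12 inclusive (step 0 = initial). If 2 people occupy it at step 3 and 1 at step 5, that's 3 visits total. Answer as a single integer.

Answer: 3

Derivation:
Step 0: p0@(5,3) p1@(1,3) p2@(4,1) -> at (3,4): 0 [-], cum=0
Step 1: p0@(4,3) p1@(2,3) p2@(3,1) -> at (3,4): 0 [-], cum=0
Step 2: p0@(3,3) p1@(3,3) p2@(3,2) -> at (3,4): 0 [-], cum=0
Step 3: p0@(3,4) p1@(3,4) p2@(3,3) -> at (3,4): 2 [p0,p1], cum=2
Step 4: p0@ESC p1@ESC p2@(3,4) -> at (3,4): 1 [p2], cum=3
Step 5: p0@ESC p1@ESC p2@ESC -> at (3,4): 0 [-], cum=3
Total visits = 3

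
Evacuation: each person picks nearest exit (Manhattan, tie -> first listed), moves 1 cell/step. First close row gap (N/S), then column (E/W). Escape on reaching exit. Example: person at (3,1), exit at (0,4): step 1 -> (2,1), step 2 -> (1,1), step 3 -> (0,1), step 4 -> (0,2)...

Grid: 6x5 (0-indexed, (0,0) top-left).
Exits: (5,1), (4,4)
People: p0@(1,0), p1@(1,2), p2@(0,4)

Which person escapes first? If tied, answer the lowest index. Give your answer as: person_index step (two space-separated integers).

Answer: 2 4

Derivation:
Step 1: p0:(1,0)->(2,0) | p1:(1,2)->(2,2) | p2:(0,4)->(1,4)
Step 2: p0:(2,0)->(3,0) | p1:(2,2)->(3,2) | p2:(1,4)->(2,4)
Step 3: p0:(3,0)->(4,0) | p1:(3,2)->(4,2) | p2:(2,4)->(3,4)
Step 4: p0:(4,0)->(5,0) | p1:(4,2)->(5,2) | p2:(3,4)->(4,4)->EXIT
Step 5: p0:(5,0)->(5,1)->EXIT | p1:(5,2)->(5,1)->EXIT | p2:escaped
Exit steps: [5, 5, 4]
First to escape: p2 at step 4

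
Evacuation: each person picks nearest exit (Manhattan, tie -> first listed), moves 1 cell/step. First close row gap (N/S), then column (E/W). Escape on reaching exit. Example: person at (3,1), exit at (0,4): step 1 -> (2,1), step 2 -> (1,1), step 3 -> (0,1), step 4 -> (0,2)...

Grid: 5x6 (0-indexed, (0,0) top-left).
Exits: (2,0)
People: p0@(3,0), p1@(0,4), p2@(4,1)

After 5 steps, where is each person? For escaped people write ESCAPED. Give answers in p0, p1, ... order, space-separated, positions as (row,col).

Step 1: p0:(3,0)->(2,0)->EXIT | p1:(0,4)->(1,4) | p2:(4,1)->(3,1)
Step 2: p0:escaped | p1:(1,4)->(2,4) | p2:(3,1)->(2,1)
Step 3: p0:escaped | p1:(2,4)->(2,3) | p2:(2,1)->(2,0)->EXIT
Step 4: p0:escaped | p1:(2,3)->(2,2) | p2:escaped
Step 5: p0:escaped | p1:(2,2)->(2,1) | p2:escaped

ESCAPED (2,1) ESCAPED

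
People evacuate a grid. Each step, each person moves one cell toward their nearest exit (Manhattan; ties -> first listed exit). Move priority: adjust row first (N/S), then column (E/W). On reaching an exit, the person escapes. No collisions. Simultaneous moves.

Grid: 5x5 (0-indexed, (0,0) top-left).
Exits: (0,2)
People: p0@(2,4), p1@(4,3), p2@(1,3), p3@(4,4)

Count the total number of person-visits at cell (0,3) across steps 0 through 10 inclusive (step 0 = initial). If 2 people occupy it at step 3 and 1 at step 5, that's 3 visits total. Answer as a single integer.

Answer: 4

Derivation:
Step 0: p0@(2,4) p1@(4,3) p2@(1,3) p3@(4,4) -> at (0,3): 0 [-], cum=0
Step 1: p0@(1,4) p1@(3,3) p2@(0,3) p3@(3,4) -> at (0,3): 1 [p2], cum=1
Step 2: p0@(0,4) p1@(2,3) p2@ESC p3@(2,4) -> at (0,3): 0 [-], cum=1
Step 3: p0@(0,3) p1@(1,3) p2@ESC p3@(1,4) -> at (0,3): 1 [p0], cum=2
Step 4: p0@ESC p1@(0,3) p2@ESC p3@(0,4) -> at (0,3): 1 [p1], cum=3
Step 5: p0@ESC p1@ESC p2@ESC p3@(0,3) -> at (0,3): 1 [p3], cum=4
Step 6: p0@ESC p1@ESC p2@ESC p3@ESC -> at (0,3): 0 [-], cum=4
Total visits = 4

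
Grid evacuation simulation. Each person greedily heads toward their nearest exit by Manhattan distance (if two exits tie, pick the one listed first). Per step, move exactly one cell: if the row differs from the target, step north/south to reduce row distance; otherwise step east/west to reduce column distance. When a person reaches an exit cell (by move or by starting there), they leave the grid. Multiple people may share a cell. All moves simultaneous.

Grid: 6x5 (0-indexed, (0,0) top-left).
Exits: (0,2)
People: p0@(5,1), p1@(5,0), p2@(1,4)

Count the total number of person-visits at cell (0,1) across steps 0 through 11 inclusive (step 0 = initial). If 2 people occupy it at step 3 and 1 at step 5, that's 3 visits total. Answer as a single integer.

Answer: 2

Derivation:
Step 0: p0@(5,1) p1@(5,0) p2@(1,4) -> at (0,1): 0 [-], cum=0
Step 1: p0@(4,1) p1@(4,0) p2@(0,4) -> at (0,1): 0 [-], cum=0
Step 2: p0@(3,1) p1@(3,0) p2@(0,3) -> at (0,1): 0 [-], cum=0
Step 3: p0@(2,1) p1@(2,0) p2@ESC -> at (0,1): 0 [-], cum=0
Step 4: p0@(1,1) p1@(1,0) p2@ESC -> at (0,1): 0 [-], cum=0
Step 5: p0@(0,1) p1@(0,0) p2@ESC -> at (0,1): 1 [p0], cum=1
Step 6: p0@ESC p1@(0,1) p2@ESC -> at (0,1): 1 [p1], cum=2
Step 7: p0@ESC p1@ESC p2@ESC -> at (0,1): 0 [-], cum=2
Total visits = 2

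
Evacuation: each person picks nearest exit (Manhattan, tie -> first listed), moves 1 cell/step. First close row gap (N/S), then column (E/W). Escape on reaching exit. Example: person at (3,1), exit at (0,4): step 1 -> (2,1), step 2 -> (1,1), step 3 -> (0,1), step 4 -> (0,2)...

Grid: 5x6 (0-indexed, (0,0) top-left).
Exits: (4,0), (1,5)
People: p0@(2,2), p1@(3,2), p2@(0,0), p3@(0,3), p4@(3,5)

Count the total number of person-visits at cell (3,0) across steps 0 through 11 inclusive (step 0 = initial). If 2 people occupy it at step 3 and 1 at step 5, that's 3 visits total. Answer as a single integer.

Answer: 1

Derivation:
Step 0: p0@(2,2) p1@(3,2) p2@(0,0) p3@(0,3) p4@(3,5) -> at (3,0): 0 [-], cum=0
Step 1: p0@(3,2) p1@(4,2) p2@(1,0) p3@(1,3) p4@(2,5) -> at (3,0): 0 [-], cum=0
Step 2: p0@(4,2) p1@(4,1) p2@(2,0) p3@(1,4) p4@ESC -> at (3,0): 0 [-], cum=0
Step 3: p0@(4,1) p1@ESC p2@(3,0) p3@ESC p4@ESC -> at (3,0): 1 [p2], cum=1
Step 4: p0@ESC p1@ESC p2@ESC p3@ESC p4@ESC -> at (3,0): 0 [-], cum=1
Total visits = 1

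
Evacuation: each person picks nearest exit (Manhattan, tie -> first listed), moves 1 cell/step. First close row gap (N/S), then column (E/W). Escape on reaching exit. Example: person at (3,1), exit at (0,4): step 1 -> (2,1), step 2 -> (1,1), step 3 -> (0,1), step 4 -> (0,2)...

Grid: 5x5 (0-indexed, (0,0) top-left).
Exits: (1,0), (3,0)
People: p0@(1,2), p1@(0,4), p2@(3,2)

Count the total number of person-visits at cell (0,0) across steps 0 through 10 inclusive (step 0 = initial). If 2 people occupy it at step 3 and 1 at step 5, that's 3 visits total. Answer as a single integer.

Step 0: p0@(1,2) p1@(0,4) p2@(3,2) -> at (0,0): 0 [-], cum=0
Step 1: p0@(1,1) p1@(1,4) p2@(3,1) -> at (0,0): 0 [-], cum=0
Step 2: p0@ESC p1@(1,3) p2@ESC -> at (0,0): 0 [-], cum=0
Step 3: p0@ESC p1@(1,2) p2@ESC -> at (0,0): 0 [-], cum=0
Step 4: p0@ESC p1@(1,1) p2@ESC -> at (0,0): 0 [-], cum=0
Step 5: p0@ESC p1@ESC p2@ESC -> at (0,0): 0 [-], cum=0
Total visits = 0

Answer: 0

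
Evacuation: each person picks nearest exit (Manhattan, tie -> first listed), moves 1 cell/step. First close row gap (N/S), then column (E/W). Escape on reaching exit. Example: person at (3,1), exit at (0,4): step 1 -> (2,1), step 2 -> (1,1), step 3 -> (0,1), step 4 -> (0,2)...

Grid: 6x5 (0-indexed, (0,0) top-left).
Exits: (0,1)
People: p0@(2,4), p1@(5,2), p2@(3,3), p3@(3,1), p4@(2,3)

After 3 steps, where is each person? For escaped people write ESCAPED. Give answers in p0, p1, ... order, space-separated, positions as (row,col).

Step 1: p0:(2,4)->(1,4) | p1:(5,2)->(4,2) | p2:(3,3)->(2,3) | p3:(3,1)->(2,1) | p4:(2,3)->(1,3)
Step 2: p0:(1,4)->(0,4) | p1:(4,2)->(3,2) | p2:(2,3)->(1,3) | p3:(2,1)->(1,1) | p4:(1,3)->(0,3)
Step 3: p0:(0,4)->(0,3) | p1:(3,2)->(2,2) | p2:(1,3)->(0,3) | p3:(1,1)->(0,1)->EXIT | p4:(0,3)->(0,2)

(0,3) (2,2) (0,3) ESCAPED (0,2)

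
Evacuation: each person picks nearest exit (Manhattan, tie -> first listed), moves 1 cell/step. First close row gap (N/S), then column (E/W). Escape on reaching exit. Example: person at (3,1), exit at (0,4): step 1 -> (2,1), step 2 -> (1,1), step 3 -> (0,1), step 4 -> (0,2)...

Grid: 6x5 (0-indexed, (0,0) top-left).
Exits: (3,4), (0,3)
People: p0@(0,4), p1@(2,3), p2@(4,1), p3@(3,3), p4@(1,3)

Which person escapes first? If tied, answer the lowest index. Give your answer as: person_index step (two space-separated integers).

Step 1: p0:(0,4)->(0,3)->EXIT | p1:(2,3)->(3,3) | p2:(4,1)->(3,1) | p3:(3,3)->(3,4)->EXIT | p4:(1,3)->(0,3)->EXIT
Step 2: p0:escaped | p1:(3,3)->(3,4)->EXIT | p2:(3,1)->(3,2) | p3:escaped | p4:escaped
Step 3: p0:escaped | p1:escaped | p2:(3,2)->(3,3) | p3:escaped | p4:escaped
Step 4: p0:escaped | p1:escaped | p2:(3,3)->(3,4)->EXIT | p3:escaped | p4:escaped
Exit steps: [1, 2, 4, 1, 1]
First to escape: p0 at step 1

Answer: 0 1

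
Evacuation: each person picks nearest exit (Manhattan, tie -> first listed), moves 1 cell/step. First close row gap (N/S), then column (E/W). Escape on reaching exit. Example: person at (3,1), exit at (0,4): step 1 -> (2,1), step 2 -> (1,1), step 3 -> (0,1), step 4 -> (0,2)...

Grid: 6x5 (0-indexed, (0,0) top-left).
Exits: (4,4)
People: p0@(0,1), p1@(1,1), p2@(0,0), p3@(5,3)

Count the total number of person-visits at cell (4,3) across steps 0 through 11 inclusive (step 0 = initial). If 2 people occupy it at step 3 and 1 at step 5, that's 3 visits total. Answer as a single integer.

Step 0: p0@(0,1) p1@(1,1) p2@(0,0) p3@(5,3) -> at (4,3): 0 [-], cum=0
Step 1: p0@(1,1) p1@(2,1) p2@(1,0) p3@(4,3) -> at (4,3): 1 [p3], cum=1
Step 2: p0@(2,1) p1@(3,1) p2@(2,0) p3@ESC -> at (4,3): 0 [-], cum=1
Step 3: p0@(3,1) p1@(4,1) p2@(3,0) p3@ESC -> at (4,3): 0 [-], cum=1
Step 4: p0@(4,1) p1@(4,2) p2@(4,0) p3@ESC -> at (4,3): 0 [-], cum=1
Step 5: p0@(4,2) p1@(4,3) p2@(4,1) p3@ESC -> at (4,3): 1 [p1], cum=2
Step 6: p0@(4,3) p1@ESC p2@(4,2) p3@ESC -> at (4,3): 1 [p0], cum=3
Step 7: p0@ESC p1@ESC p2@(4,3) p3@ESC -> at (4,3): 1 [p2], cum=4
Step 8: p0@ESC p1@ESC p2@ESC p3@ESC -> at (4,3): 0 [-], cum=4
Total visits = 4

Answer: 4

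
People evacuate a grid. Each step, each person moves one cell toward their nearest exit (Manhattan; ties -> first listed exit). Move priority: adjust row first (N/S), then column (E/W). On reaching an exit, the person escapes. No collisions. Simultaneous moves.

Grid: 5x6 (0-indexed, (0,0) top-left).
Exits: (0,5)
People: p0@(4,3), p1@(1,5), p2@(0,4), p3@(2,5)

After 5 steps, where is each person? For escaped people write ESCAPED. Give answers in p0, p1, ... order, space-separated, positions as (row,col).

Step 1: p0:(4,3)->(3,3) | p1:(1,5)->(0,5)->EXIT | p2:(0,4)->(0,5)->EXIT | p3:(2,5)->(1,5)
Step 2: p0:(3,3)->(2,3) | p1:escaped | p2:escaped | p3:(1,5)->(0,5)->EXIT
Step 3: p0:(2,3)->(1,3) | p1:escaped | p2:escaped | p3:escaped
Step 4: p0:(1,3)->(0,3) | p1:escaped | p2:escaped | p3:escaped
Step 5: p0:(0,3)->(0,4) | p1:escaped | p2:escaped | p3:escaped

(0,4) ESCAPED ESCAPED ESCAPED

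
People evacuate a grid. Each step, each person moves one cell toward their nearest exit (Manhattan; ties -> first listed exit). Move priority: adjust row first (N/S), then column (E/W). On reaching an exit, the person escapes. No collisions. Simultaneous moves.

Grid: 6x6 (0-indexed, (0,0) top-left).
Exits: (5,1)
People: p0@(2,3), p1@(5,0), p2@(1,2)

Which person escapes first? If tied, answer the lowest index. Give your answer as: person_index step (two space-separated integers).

Answer: 1 1

Derivation:
Step 1: p0:(2,3)->(3,3) | p1:(5,0)->(5,1)->EXIT | p2:(1,2)->(2,2)
Step 2: p0:(3,3)->(4,3) | p1:escaped | p2:(2,2)->(3,2)
Step 3: p0:(4,3)->(5,3) | p1:escaped | p2:(3,2)->(4,2)
Step 4: p0:(5,3)->(5,2) | p1:escaped | p2:(4,2)->(5,2)
Step 5: p0:(5,2)->(5,1)->EXIT | p1:escaped | p2:(5,2)->(5,1)->EXIT
Exit steps: [5, 1, 5]
First to escape: p1 at step 1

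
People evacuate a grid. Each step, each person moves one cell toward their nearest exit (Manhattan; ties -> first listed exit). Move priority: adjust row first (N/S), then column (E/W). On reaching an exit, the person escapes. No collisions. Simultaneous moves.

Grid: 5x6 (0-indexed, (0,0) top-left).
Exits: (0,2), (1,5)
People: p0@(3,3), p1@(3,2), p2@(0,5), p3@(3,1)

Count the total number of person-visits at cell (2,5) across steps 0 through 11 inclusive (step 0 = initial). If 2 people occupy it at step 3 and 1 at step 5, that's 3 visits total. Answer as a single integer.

Answer: 0

Derivation:
Step 0: p0@(3,3) p1@(3,2) p2@(0,5) p3@(3,1) -> at (2,5): 0 [-], cum=0
Step 1: p0@(2,3) p1@(2,2) p2@ESC p3@(2,1) -> at (2,5): 0 [-], cum=0
Step 2: p0@(1,3) p1@(1,2) p2@ESC p3@(1,1) -> at (2,5): 0 [-], cum=0
Step 3: p0@(0,3) p1@ESC p2@ESC p3@(0,1) -> at (2,5): 0 [-], cum=0
Step 4: p0@ESC p1@ESC p2@ESC p3@ESC -> at (2,5): 0 [-], cum=0
Total visits = 0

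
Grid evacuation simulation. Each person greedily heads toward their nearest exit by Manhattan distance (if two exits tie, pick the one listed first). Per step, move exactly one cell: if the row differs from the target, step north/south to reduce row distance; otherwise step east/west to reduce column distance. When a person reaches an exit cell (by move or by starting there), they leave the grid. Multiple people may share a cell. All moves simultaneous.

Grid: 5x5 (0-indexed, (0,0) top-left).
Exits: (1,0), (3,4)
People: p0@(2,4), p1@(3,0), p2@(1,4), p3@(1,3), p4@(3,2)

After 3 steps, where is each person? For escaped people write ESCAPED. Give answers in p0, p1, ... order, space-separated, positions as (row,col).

Step 1: p0:(2,4)->(3,4)->EXIT | p1:(3,0)->(2,0) | p2:(1,4)->(2,4) | p3:(1,3)->(1,2) | p4:(3,2)->(3,3)
Step 2: p0:escaped | p1:(2,0)->(1,0)->EXIT | p2:(2,4)->(3,4)->EXIT | p3:(1,2)->(1,1) | p4:(3,3)->(3,4)->EXIT
Step 3: p0:escaped | p1:escaped | p2:escaped | p3:(1,1)->(1,0)->EXIT | p4:escaped

ESCAPED ESCAPED ESCAPED ESCAPED ESCAPED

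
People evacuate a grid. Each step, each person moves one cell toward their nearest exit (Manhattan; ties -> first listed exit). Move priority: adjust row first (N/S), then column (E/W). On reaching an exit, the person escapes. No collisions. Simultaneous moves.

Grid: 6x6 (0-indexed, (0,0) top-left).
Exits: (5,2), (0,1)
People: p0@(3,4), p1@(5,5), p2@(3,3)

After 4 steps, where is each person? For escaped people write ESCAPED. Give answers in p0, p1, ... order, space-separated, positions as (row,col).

Step 1: p0:(3,4)->(4,4) | p1:(5,5)->(5,4) | p2:(3,3)->(4,3)
Step 2: p0:(4,4)->(5,4) | p1:(5,4)->(5,3) | p2:(4,3)->(5,3)
Step 3: p0:(5,4)->(5,3) | p1:(5,3)->(5,2)->EXIT | p2:(5,3)->(5,2)->EXIT
Step 4: p0:(5,3)->(5,2)->EXIT | p1:escaped | p2:escaped

ESCAPED ESCAPED ESCAPED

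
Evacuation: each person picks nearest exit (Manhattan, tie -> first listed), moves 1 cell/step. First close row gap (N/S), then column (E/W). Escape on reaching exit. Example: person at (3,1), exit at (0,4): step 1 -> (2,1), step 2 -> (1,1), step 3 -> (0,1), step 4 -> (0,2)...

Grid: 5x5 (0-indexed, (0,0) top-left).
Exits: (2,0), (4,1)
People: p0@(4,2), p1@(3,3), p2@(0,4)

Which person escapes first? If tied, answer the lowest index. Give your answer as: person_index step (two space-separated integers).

Step 1: p0:(4,2)->(4,1)->EXIT | p1:(3,3)->(4,3) | p2:(0,4)->(1,4)
Step 2: p0:escaped | p1:(4,3)->(4,2) | p2:(1,4)->(2,4)
Step 3: p0:escaped | p1:(4,2)->(4,1)->EXIT | p2:(2,4)->(2,3)
Step 4: p0:escaped | p1:escaped | p2:(2,3)->(2,2)
Step 5: p0:escaped | p1:escaped | p2:(2,2)->(2,1)
Step 6: p0:escaped | p1:escaped | p2:(2,1)->(2,0)->EXIT
Exit steps: [1, 3, 6]
First to escape: p0 at step 1

Answer: 0 1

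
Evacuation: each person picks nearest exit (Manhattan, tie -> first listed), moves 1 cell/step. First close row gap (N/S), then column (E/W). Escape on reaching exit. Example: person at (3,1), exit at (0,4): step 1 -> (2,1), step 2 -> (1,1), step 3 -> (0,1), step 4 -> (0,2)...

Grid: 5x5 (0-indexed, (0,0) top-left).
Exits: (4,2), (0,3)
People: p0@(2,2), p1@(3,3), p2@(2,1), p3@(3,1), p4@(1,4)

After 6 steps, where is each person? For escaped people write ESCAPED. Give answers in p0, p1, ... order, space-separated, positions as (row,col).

Step 1: p0:(2,2)->(3,2) | p1:(3,3)->(4,3) | p2:(2,1)->(3,1) | p3:(3,1)->(4,1) | p4:(1,4)->(0,4)
Step 2: p0:(3,2)->(4,2)->EXIT | p1:(4,3)->(4,2)->EXIT | p2:(3,1)->(4,1) | p3:(4,1)->(4,2)->EXIT | p4:(0,4)->(0,3)->EXIT
Step 3: p0:escaped | p1:escaped | p2:(4,1)->(4,2)->EXIT | p3:escaped | p4:escaped

ESCAPED ESCAPED ESCAPED ESCAPED ESCAPED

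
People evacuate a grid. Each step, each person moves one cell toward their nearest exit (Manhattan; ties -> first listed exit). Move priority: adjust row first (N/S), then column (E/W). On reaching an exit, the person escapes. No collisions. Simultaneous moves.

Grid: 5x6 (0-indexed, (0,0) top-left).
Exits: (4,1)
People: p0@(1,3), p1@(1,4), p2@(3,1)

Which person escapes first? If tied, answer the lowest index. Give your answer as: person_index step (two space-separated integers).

Answer: 2 1

Derivation:
Step 1: p0:(1,3)->(2,3) | p1:(1,4)->(2,4) | p2:(3,1)->(4,1)->EXIT
Step 2: p0:(2,3)->(3,3) | p1:(2,4)->(3,4) | p2:escaped
Step 3: p0:(3,3)->(4,3) | p1:(3,4)->(4,4) | p2:escaped
Step 4: p0:(4,3)->(4,2) | p1:(4,4)->(4,3) | p2:escaped
Step 5: p0:(4,2)->(4,1)->EXIT | p1:(4,3)->(4,2) | p2:escaped
Step 6: p0:escaped | p1:(4,2)->(4,1)->EXIT | p2:escaped
Exit steps: [5, 6, 1]
First to escape: p2 at step 1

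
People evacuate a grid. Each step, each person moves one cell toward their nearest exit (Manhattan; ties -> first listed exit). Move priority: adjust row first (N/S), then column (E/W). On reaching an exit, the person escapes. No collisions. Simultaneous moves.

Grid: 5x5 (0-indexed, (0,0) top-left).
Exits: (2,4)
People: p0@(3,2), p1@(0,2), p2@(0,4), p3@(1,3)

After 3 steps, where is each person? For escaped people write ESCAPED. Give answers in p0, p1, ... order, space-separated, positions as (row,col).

Step 1: p0:(3,2)->(2,2) | p1:(0,2)->(1,2) | p2:(0,4)->(1,4) | p3:(1,3)->(2,3)
Step 2: p0:(2,2)->(2,3) | p1:(1,2)->(2,2) | p2:(1,4)->(2,4)->EXIT | p3:(2,3)->(2,4)->EXIT
Step 3: p0:(2,3)->(2,4)->EXIT | p1:(2,2)->(2,3) | p2:escaped | p3:escaped

ESCAPED (2,3) ESCAPED ESCAPED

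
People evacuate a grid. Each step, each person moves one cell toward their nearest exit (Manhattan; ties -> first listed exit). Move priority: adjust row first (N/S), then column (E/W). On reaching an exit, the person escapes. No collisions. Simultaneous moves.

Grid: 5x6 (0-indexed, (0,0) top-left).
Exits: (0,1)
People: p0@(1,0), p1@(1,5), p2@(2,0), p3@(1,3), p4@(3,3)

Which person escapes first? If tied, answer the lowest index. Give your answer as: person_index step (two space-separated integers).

Step 1: p0:(1,0)->(0,0) | p1:(1,5)->(0,5) | p2:(2,0)->(1,0) | p3:(1,3)->(0,3) | p4:(3,3)->(2,3)
Step 2: p0:(0,0)->(0,1)->EXIT | p1:(0,5)->(0,4) | p2:(1,0)->(0,0) | p3:(0,3)->(0,2) | p4:(2,3)->(1,3)
Step 3: p0:escaped | p1:(0,4)->(0,3) | p2:(0,0)->(0,1)->EXIT | p3:(0,2)->(0,1)->EXIT | p4:(1,3)->(0,3)
Step 4: p0:escaped | p1:(0,3)->(0,2) | p2:escaped | p3:escaped | p4:(0,3)->(0,2)
Step 5: p0:escaped | p1:(0,2)->(0,1)->EXIT | p2:escaped | p3:escaped | p4:(0,2)->(0,1)->EXIT
Exit steps: [2, 5, 3, 3, 5]
First to escape: p0 at step 2

Answer: 0 2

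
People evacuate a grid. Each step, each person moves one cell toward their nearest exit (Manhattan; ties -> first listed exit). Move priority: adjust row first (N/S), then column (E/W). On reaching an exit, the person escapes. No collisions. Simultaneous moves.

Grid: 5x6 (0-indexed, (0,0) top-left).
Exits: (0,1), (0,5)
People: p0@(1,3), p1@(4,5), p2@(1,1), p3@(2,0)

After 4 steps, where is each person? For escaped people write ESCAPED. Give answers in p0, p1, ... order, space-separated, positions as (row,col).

Step 1: p0:(1,3)->(0,3) | p1:(4,5)->(3,5) | p2:(1,1)->(0,1)->EXIT | p3:(2,0)->(1,0)
Step 2: p0:(0,3)->(0,2) | p1:(3,5)->(2,5) | p2:escaped | p3:(1,0)->(0,0)
Step 3: p0:(0,2)->(0,1)->EXIT | p1:(2,5)->(1,5) | p2:escaped | p3:(0,0)->(0,1)->EXIT
Step 4: p0:escaped | p1:(1,5)->(0,5)->EXIT | p2:escaped | p3:escaped

ESCAPED ESCAPED ESCAPED ESCAPED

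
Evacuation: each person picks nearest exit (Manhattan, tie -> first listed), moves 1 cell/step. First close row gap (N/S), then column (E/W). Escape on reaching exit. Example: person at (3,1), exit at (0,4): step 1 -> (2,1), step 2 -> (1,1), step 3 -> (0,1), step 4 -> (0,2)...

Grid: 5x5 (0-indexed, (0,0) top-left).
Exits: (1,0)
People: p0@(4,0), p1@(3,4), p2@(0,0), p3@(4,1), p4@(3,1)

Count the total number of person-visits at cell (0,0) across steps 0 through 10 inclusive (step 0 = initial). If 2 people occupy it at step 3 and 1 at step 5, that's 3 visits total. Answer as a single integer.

Step 0: p0@(4,0) p1@(3,4) p2@(0,0) p3@(4,1) p4@(3,1) -> at (0,0): 1 [p2], cum=1
Step 1: p0@(3,0) p1@(2,4) p2@ESC p3@(3,1) p4@(2,1) -> at (0,0): 0 [-], cum=1
Step 2: p0@(2,0) p1@(1,4) p2@ESC p3@(2,1) p4@(1,1) -> at (0,0): 0 [-], cum=1
Step 3: p0@ESC p1@(1,3) p2@ESC p3@(1,1) p4@ESC -> at (0,0): 0 [-], cum=1
Step 4: p0@ESC p1@(1,2) p2@ESC p3@ESC p4@ESC -> at (0,0): 0 [-], cum=1
Step 5: p0@ESC p1@(1,1) p2@ESC p3@ESC p4@ESC -> at (0,0): 0 [-], cum=1
Step 6: p0@ESC p1@ESC p2@ESC p3@ESC p4@ESC -> at (0,0): 0 [-], cum=1
Total visits = 1

Answer: 1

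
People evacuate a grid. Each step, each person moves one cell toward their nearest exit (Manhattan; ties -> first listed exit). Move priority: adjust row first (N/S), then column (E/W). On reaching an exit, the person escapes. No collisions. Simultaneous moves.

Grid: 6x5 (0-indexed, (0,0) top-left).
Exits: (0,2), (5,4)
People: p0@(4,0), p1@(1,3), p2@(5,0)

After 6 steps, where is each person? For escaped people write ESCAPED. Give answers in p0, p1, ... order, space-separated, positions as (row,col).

Step 1: p0:(4,0)->(5,0) | p1:(1,3)->(0,3) | p2:(5,0)->(5,1)
Step 2: p0:(5,0)->(5,1) | p1:(0,3)->(0,2)->EXIT | p2:(5,1)->(5,2)
Step 3: p0:(5,1)->(5,2) | p1:escaped | p2:(5,2)->(5,3)
Step 4: p0:(5,2)->(5,3) | p1:escaped | p2:(5,3)->(5,4)->EXIT
Step 5: p0:(5,3)->(5,4)->EXIT | p1:escaped | p2:escaped

ESCAPED ESCAPED ESCAPED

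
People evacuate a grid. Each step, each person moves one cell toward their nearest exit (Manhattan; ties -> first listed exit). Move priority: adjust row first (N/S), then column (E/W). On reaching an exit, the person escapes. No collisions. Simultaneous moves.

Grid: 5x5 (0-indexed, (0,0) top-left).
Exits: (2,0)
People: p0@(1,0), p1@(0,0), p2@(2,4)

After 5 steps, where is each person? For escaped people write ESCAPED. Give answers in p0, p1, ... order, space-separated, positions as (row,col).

Step 1: p0:(1,0)->(2,0)->EXIT | p1:(0,0)->(1,0) | p2:(2,4)->(2,3)
Step 2: p0:escaped | p1:(1,0)->(2,0)->EXIT | p2:(2,3)->(2,2)
Step 3: p0:escaped | p1:escaped | p2:(2,2)->(2,1)
Step 4: p0:escaped | p1:escaped | p2:(2,1)->(2,0)->EXIT

ESCAPED ESCAPED ESCAPED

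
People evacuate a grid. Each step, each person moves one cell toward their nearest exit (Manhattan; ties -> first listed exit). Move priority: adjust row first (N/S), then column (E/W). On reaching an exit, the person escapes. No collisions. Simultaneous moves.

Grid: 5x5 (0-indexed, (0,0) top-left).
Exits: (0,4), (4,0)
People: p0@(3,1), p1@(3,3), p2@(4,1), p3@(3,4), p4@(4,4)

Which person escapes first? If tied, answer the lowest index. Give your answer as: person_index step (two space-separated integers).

Answer: 2 1

Derivation:
Step 1: p0:(3,1)->(4,1) | p1:(3,3)->(2,3) | p2:(4,1)->(4,0)->EXIT | p3:(3,4)->(2,4) | p4:(4,4)->(3,4)
Step 2: p0:(4,1)->(4,0)->EXIT | p1:(2,3)->(1,3) | p2:escaped | p3:(2,4)->(1,4) | p4:(3,4)->(2,4)
Step 3: p0:escaped | p1:(1,3)->(0,3) | p2:escaped | p3:(1,4)->(0,4)->EXIT | p4:(2,4)->(1,4)
Step 4: p0:escaped | p1:(0,3)->(0,4)->EXIT | p2:escaped | p3:escaped | p4:(1,4)->(0,4)->EXIT
Exit steps: [2, 4, 1, 3, 4]
First to escape: p2 at step 1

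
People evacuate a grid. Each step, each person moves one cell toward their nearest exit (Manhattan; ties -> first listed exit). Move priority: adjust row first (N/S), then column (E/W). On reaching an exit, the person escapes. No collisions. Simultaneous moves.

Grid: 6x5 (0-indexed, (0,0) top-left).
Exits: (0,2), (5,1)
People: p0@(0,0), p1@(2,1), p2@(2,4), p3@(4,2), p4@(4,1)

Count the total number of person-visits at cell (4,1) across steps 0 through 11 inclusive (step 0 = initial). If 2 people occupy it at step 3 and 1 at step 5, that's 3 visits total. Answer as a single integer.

Answer: 1

Derivation:
Step 0: p0@(0,0) p1@(2,1) p2@(2,4) p3@(4,2) p4@(4,1) -> at (4,1): 1 [p4], cum=1
Step 1: p0@(0,1) p1@(1,1) p2@(1,4) p3@(5,2) p4@ESC -> at (4,1): 0 [-], cum=1
Step 2: p0@ESC p1@(0,1) p2@(0,4) p3@ESC p4@ESC -> at (4,1): 0 [-], cum=1
Step 3: p0@ESC p1@ESC p2@(0,3) p3@ESC p4@ESC -> at (4,1): 0 [-], cum=1
Step 4: p0@ESC p1@ESC p2@ESC p3@ESC p4@ESC -> at (4,1): 0 [-], cum=1
Total visits = 1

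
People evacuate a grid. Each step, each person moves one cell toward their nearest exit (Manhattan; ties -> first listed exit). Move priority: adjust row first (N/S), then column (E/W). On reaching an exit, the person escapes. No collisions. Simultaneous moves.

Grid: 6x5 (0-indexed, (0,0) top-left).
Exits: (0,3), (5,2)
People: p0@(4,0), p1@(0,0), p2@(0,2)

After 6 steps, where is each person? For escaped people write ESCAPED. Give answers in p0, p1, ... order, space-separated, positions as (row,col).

Step 1: p0:(4,0)->(5,0) | p1:(0,0)->(0,1) | p2:(0,2)->(0,3)->EXIT
Step 2: p0:(5,0)->(5,1) | p1:(0,1)->(0,2) | p2:escaped
Step 3: p0:(5,1)->(5,2)->EXIT | p1:(0,2)->(0,3)->EXIT | p2:escaped

ESCAPED ESCAPED ESCAPED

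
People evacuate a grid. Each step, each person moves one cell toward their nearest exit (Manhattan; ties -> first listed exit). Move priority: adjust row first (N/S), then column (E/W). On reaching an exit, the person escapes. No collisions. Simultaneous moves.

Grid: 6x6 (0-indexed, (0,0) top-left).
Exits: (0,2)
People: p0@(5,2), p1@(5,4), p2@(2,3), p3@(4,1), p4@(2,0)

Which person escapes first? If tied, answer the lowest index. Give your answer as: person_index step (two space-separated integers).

Answer: 2 3

Derivation:
Step 1: p0:(5,2)->(4,2) | p1:(5,4)->(4,4) | p2:(2,3)->(1,3) | p3:(4,1)->(3,1) | p4:(2,0)->(1,0)
Step 2: p0:(4,2)->(3,2) | p1:(4,4)->(3,4) | p2:(1,3)->(0,3) | p3:(3,1)->(2,1) | p4:(1,0)->(0,0)
Step 3: p0:(3,2)->(2,2) | p1:(3,4)->(2,4) | p2:(0,3)->(0,2)->EXIT | p3:(2,1)->(1,1) | p4:(0,0)->(0,1)
Step 4: p0:(2,2)->(1,2) | p1:(2,4)->(1,4) | p2:escaped | p3:(1,1)->(0,1) | p4:(0,1)->(0,2)->EXIT
Step 5: p0:(1,2)->(0,2)->EXIT | p1:(1,4)->(0,4) | p2:escaped | p3:(0,1)->(0,2)->EXIT | p4:escaped
Step 6: p0:escaped | p1:(0,4)->(0,3) | p2:escaped | p3:escaped | p4:escaped
Step 7: p0:escaped | p1:(0,3)->(0,2)->EXIT | p2:escaped | p3:escaped | p4:escaped
Exit steps: [5, 7, 3, 5, 4]
First to escape: p2 at step 3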